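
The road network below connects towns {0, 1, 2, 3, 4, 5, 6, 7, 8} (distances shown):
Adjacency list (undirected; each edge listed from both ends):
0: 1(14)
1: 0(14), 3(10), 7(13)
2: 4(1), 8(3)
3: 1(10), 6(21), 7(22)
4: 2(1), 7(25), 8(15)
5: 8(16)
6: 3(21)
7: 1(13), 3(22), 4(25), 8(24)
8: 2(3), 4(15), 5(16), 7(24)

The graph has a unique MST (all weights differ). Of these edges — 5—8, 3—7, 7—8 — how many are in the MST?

Kruskal's algorithm — process edges by increasing weight (ties by edge label):
2—4 (1): add — endpoints in different components.
2—8 (3): add — endpoints in different components.
1—3 (10): add — endpoints in different components.
1—7 (13): add — endpoints in different components.
0—1 (14): add — endpoints in different components.
4—8 (15): skip — 4 and 8 already connected.
5—8 (16): add — endpoints in different components.
3—6 (21): add — endpoints in different components.
3—7 (22): skip — 3 and 7 already connected.
7—8 (24): add — endpoints in different components.
MST edge set: {2—4, 2—8, 1—3, 1—7, 0—1, 5—8, 3—6, 7—8}.
Of the listed edges, {5—8, 7—8} are in the MST → 2.

2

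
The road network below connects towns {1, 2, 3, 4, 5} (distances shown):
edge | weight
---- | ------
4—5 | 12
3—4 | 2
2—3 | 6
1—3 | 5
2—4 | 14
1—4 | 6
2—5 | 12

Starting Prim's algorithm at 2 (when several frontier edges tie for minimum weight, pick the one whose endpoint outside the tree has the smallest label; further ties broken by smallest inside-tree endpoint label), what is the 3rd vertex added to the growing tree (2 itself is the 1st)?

4

Prim's algorithm from 2:
Step 1: cheapest edge leaving the tree is 2—3 (6); add 3.
Step 2: cheapest edge leaving the tree is 3—4 (2); add 4.
Step 3: cheapest edge leaving the tree is 1—3 (5); add 1.
Step 4: cheapest edge leaving the tree is 2—5 (12); add 5.
Vertex order: 2, 3, 4, 1, 5. The 3rd vertex is 4.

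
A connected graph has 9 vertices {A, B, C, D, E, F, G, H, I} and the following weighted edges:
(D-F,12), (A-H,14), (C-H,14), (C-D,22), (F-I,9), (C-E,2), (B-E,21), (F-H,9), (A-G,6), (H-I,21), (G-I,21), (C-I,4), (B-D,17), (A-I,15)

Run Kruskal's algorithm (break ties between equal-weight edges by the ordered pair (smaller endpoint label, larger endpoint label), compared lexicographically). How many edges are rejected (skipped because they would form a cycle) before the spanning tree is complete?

2

Kruskal: consider edges lightest-first.
C-E (2): add — endpoints in different components.
C-I (4): add — endpoints in different components.
A-G (6): add — endpoints in different components.
F-H (9): add — endpoints in different components.
F-I (9): add — endpoints in different components.
D-F (12): add — endpoints in different components.
A-H (14): add — endpoints in different components.
C-H (14): skip — C and H already connected.
A-I (15): skip — A and I already connected.
B-D (17): add — endpoints in different components.
Edges rejected before the tree was complete: 2.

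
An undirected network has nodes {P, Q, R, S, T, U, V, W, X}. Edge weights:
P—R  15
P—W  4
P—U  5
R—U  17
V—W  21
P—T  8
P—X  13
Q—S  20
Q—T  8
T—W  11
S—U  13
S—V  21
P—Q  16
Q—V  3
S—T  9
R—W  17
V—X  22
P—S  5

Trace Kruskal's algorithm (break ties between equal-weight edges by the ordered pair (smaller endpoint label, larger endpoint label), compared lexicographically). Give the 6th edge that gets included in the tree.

Q-T

Kruskal's algorithm — process edges by increasing weight (ties by edge label):
Q—V (3): add — endpoints in different components.
P—W (4): add — endpoints in different components.
P—S (5): add — endpoints in different components.
P—U (5): add — endpoints in different components.
P—T (8): add — endpoints in different components.
Q—T (8): add — endpoints in different components.
S—T (9): skip — T and S already connected.
T—W (11): skip — W and T already connected.
P—X (13): add — endpoints in different components.
S—U (13): skip — U and S already connected.
P—R (15): add — endpoints in different components.
The 6th edge added is Q—T.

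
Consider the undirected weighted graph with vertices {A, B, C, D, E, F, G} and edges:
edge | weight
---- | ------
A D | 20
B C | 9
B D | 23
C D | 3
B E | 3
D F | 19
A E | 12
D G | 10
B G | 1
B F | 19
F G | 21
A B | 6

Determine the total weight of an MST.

Kruskal: consider edges lightest-first.
B G (1): add — endpoints in different components.
B E (3): add — endpoints in different components.
C D (3): add — endpoints in different components.
A B (6): add — endpoints in different components.
B C (9): add — endpoints in different components.
D G (10): skip — D and G already connected.
A E (12): skip — A and E already connected.
B F (19): add — endpoints in different components.
MST edges: B G, B E, C D, A B, B C, B F; total weight 1+3+3+6+9+19 = 41.

41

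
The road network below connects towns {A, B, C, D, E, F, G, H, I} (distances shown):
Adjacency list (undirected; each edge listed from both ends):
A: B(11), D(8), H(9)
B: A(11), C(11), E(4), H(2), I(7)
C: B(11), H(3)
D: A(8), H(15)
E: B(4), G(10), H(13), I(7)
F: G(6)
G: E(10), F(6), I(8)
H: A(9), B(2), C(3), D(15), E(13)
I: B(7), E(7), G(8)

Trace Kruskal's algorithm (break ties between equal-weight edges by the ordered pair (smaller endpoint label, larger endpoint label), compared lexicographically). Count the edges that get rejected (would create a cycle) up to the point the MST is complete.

Kruskal's algorithm — process edges by increasing weight (ties by edge label):
B–H (2): add — endpoints in different components.
C–H (3): add — endpoints in different components.
B–E (4): add — endpoints in different components.
F–G (6): add — endpoints in different components.
B–I (7): add — endpoints in different components.
E–I (7): skip — E and I already connected.
A–D (8): add — endpoints in different components.
G–I (8): add — endpoints in different components.
A–H (9): add — endpoints in different components.
Edges rejected before the tree was complete: 1.

1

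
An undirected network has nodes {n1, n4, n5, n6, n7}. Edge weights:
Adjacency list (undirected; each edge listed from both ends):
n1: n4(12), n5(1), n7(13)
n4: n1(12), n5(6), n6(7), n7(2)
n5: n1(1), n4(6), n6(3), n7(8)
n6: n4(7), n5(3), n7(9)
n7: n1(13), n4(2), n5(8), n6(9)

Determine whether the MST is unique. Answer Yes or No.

Yes

Kruskal: consider edges lightest-first.
n1—n5 (1): add — endpoints in different components.
n4—n7 (2): add — endpoints in different components.
n5—n6 (3): add — endpoints in different components.
n4—n5 (6): add — endpoints in different components.
Every non-tree edge has weight strictly greater than the heaviest edge on the tree path between its endpoints, so the MST is unique.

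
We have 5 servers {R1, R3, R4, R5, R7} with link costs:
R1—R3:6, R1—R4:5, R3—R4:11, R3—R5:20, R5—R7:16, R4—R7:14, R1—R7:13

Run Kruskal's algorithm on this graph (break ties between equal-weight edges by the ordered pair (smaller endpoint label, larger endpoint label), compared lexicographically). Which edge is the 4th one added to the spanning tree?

R5-R7

Kruskal: consider edges lightest-first.
R1—R4 (5): add — endpoints in different components.
R1—R3 (6): add — endpoints in different components.
R3—R4 (11): skip — R4 and R3 already connected.
R1—R7 (13): add — endpoints in different components.
R4—R7 (14): skip — R7 and R4 already connected.
R5—R7 (16): add — endpoints in different components.
The 4th edge added is R5—R7.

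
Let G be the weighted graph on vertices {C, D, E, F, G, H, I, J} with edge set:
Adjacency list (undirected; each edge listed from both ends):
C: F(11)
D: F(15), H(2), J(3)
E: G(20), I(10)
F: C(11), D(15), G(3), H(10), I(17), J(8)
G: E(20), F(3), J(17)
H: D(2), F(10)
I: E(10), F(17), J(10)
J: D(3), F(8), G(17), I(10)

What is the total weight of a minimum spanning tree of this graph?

47

Prim, starting at H.
Step 1: cheapest edge leaving the tree is D H (2); add D.
Step 2: cheapest edge leaving the tree is D J (3); add J.
Step 3: cheapest edge leaving the tree is F J (8); add F.
Step 4: cheapest edge leaving the tree is F G (3); add G.
Step 5: cheapest edge leaving the tree is I J (10); add I.
Step 6: cheapest edge leaving the tree is E I (10); add E.
Step 7: cheapest edge leaving the tree is C F (11); add C.
MST edges: D H, D J, F J, F G, I J, E I, C F; total weight 2+3+8+3+10+10+11 = 47.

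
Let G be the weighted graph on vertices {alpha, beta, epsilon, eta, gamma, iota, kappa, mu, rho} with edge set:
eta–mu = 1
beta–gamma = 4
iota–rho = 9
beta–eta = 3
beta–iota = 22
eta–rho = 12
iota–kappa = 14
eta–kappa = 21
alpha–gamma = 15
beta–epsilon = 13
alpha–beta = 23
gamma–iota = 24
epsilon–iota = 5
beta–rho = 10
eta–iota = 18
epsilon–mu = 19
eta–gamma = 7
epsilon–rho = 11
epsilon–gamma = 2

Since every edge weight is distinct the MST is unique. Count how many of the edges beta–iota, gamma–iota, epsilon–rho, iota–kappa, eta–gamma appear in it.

Sort edges by weight, then run Kruskal:
eta–mu (1): add — endpoints in different components.
epsilon–gamma (2): add — endpoints in different components.
beta–eta (3): add — endpoints in different components.
beta–gamma (4): add — endpoints in different components.
epsilon–iota (5): add — endpoints in different components.
eta–gamma (7): skip — gamma and eta already connected.
iota–rho (9): add — endpoints in different components.
beta–rho (10): skip — rho and beta already connected.
epsilon–rho (11): skip — epsilon and rho already connected.
eta–rho (12): skip — eta and rho already connected.
beta–epsilon (13): skip — epsilon and beta already connected.
iota–kappa (14): add — endpoints in different components.
alpha–gamma (15): add — endpoints in different components.
MST edge set: {eta–mu, epsilon–gamma, beta–eta, beta–gamma, epsilon–iota, iota–rho, iota–kappa, alpha–gamma}.
Of the listed edges, {iota–kappa} are in the MST → 1.

1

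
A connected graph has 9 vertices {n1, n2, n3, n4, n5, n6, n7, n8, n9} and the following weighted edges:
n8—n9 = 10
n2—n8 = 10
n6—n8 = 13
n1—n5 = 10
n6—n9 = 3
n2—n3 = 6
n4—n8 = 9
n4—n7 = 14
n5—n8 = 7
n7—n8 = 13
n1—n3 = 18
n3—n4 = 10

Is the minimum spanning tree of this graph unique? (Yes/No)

Sort edges by weight, then run Kruskal:
n6—n9 (3): add — endpoints in different components.
n2—n3 (6): add — endpoints in different components.
n5—n8 (7): add — endpoints in different components.
n4—n8 (9): add — endpoints in different components.
n1—n5 (10): add — endpoints in different components.
n2—n8 (10): add — endpoints in different components.
n3—n4 (10): skip — n3 and n4 already connected.
n8—n9 (10): add — endpoints in different components.
n6—n8 (13): skip — n6 and n8 already connected.
n7—n8 (13): add — endpoints in different components.
Non-tree edge n3—n4 has weight 10, equal to the heaviest edge on its tree cycle — swapping gives another MST of the same weight. Not unique.

No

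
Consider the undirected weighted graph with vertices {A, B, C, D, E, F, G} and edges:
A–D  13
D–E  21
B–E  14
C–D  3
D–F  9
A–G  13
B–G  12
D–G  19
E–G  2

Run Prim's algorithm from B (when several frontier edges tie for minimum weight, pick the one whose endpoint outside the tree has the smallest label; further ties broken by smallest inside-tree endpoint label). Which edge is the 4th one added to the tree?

Grow the tree from B using Prim:
Step 1: frontier [B–G 12, B–E 14] → take B–G (12); add G.
Step 2: frontier [B–E 14, E–G 2, A–G 13, D–G 19] → take E–G (2); add E.
Step 3: frontier [D–E 21, A–G 13, D–G 19] → take A–G (13); add A.
Step 4: frontier [A–D 13, D–E 21, D–G 19] → take A–D (13); add D.
Step 5: frontier [C–D 3, D–F 9] → take C–D (3); add C.
Step 6: frontier [D–F 9] → take D–F (9); add F.
The 4th edge added is A–D.

A-D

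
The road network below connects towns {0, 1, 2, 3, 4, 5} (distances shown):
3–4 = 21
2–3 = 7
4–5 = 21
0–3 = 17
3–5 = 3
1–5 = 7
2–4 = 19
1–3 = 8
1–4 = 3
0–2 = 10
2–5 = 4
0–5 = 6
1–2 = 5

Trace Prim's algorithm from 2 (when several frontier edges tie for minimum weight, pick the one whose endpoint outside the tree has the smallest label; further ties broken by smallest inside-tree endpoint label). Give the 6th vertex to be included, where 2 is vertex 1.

0

Prim's algorithm from 2:
Step 1: frontier [2–5 4, 1–2 5, 2–3 7, 0–2 10, 2–4 19] → take 2–5 (4); add 5.
Step 2: frontier [1–2 5, 2–3 7, 0–2 10, 2–4 19, 3–5 3, 0–5 6, 1–5 7, 4–5 21] → take 3–5 (3); add 3.
Step 3: frontier [1–2 5, 0–2 10, 2–4 19, 1–3 8, 0–3 17, 3–4 21, 0–5 6, 1–5 7, 4–5 21] → take 1–2 (5); add 1.
Step 4: frontier [1–4 3, 0–2 10, 2–4 19, 0–3 17, 3–4 21, 0–5 6, 4–5 21] → take 1–4 (3); add 4.
Step 5: frontier [0–2 10, 0–3 17, 0–5 6] → take 0–5 (6); add 0.
Vertex order: 2, 5, 3, 1, 4, 0. The 6th vertex is 0.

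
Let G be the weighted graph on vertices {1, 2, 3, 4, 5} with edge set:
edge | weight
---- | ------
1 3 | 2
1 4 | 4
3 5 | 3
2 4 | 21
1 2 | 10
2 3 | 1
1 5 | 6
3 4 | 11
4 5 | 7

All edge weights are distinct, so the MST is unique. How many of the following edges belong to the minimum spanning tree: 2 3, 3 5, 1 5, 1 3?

3

Kruskal's algorithm — process edges by increasing weight (ties by edge label):
2 3 (1): add. Components now {1} {2,3} {4} {5}
1 3 (2): add. Components now {1,2,3} {4} {5}
3 5 (3): add. Components now {1,2,3,5} {4}
1 4 (4): add. Components now {1,2,3,4,5}
MST edge set: {2 3, 1 3, 3 5, 1 4}.
Of the listed edges, {2 3, 3 5, 1 3} are in the MST → 3.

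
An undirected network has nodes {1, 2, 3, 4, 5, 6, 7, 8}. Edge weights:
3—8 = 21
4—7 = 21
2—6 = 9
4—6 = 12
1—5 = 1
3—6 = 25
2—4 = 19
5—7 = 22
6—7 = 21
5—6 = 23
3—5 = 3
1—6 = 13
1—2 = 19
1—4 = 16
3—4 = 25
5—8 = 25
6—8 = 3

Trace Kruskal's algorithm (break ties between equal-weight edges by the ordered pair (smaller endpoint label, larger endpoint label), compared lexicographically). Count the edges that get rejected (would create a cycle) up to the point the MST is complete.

4

Kruskal: consider edges lightest-first.
1—5 (1): add — endpoints in different components.
3—5 (3): add — endpoints in different components.
6—8 (3): add — endpoints in different components.
2—6 (9): add — endpoints in different components.
4—6 (12): add — endpoints in different components.
1—6 (13): add — endpoints in different components.
1—4 (16): skip — 1 and 4 already connected.
1—2 (19): skip — 1 and 2 already connected.
2—4 (19): skip — 2 and 4 already connected.
3—8 (21): skip — 3 and 8 already connected.
4—7 (21): add — endpoints in different components.
Edges rejected before the tree was complete: 4.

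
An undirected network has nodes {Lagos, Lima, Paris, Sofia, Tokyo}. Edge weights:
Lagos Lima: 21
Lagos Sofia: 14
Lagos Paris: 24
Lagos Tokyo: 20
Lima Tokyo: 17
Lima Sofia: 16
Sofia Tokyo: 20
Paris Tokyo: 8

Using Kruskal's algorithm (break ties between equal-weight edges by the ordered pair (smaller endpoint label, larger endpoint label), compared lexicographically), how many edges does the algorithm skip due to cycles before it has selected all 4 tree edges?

0

Kruskal: consider edges lightest-first.
Paris Tokyo (8): add. Components now {Paris,Tokyo} {Lagos} {Sofia} {Lima}
Lagos Sofia (14): add. Components now {Paris,Tokyo} {Lagos,Sofia} {Lima}
Lima Sofia (16): add. Components now {Paris,Tokyo} {Lagos,Lima,Sofia}
Lima Tokyo (17): add. Components now {Lagos,Lima,Paris,Sofia,Tokyo}
Edges rejected before the tree was complete: 0.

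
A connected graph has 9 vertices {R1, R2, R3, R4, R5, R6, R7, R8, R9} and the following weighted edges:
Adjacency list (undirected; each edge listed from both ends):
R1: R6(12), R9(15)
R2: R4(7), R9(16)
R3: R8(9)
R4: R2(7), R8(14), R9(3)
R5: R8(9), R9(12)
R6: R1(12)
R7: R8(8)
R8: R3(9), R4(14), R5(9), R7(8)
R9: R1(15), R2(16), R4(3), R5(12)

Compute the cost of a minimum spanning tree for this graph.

75

Kruskal: consider edges lightest-first.
R4-R9 (3): add — endpoints in different components.
R2-R4 (7): add — endpoints in different components.
R7-R8 (8): add — endpoints in different components.
R3-R8 (9): add — endpoints in different components.
R5-R8 (9): add — endpoints in different components.
R1-R6 (12): add — endpoints in different components.
R5-R9 (12): add — endpoints in different components.
R4-R8 (14): skip — R4 and R8 already connected.
R1-R9 (15): add — endpoints in different components.
MST edges: R4-R9, R2-R4, R7-R8, R3-R8, R5-R8, R1-R6, R5-R9, R1-R9; total weight 3+7+8+9+9+12+12+15 = 75.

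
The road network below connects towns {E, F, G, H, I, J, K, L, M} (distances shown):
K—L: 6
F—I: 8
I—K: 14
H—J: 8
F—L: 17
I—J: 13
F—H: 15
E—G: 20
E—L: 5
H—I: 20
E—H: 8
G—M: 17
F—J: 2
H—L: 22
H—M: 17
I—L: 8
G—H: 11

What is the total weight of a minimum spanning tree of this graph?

Prim's algorithm from E:
Step 1: cheapest edge leaving the tree is E—L (5); add L.
Step 2: cheapest edge leaving the tree is K—L (6); add K.
Step 3: cheapest edge leaving the tree is E—H (8); add H.
Step 4: cheapest edge leaving the tree is I—L (8); add I.
Step 5: cheapest edge leaving the tree is F—I (8); add F.
Step 6: cheapest edge leaving the tree is F—J (2); add J.
Step 7: cheapest edge leaving the tree is G—H (11); add G.
Step 8: cheapest edge leaving the tree is G—M (17); add M.
MST edges: E—L, K—L, E—H, I—L, F—I, F—J, G—H, G—M; total weight 5+6+8+8+8+2+11+17 = 65.

65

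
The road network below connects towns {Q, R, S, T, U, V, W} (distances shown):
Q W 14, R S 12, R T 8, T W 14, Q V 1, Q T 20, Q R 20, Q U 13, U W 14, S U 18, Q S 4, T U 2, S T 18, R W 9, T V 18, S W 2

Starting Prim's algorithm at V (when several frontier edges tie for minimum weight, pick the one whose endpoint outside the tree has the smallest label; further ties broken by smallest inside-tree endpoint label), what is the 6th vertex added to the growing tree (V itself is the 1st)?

Prim, starting at V.
Step 1: cheapest edge leaving the tree is Q V (1); add Q.
Step 2: cheapest edge leaving the tree is Q S (4); add S.
Step 3: cheapest edge leaving the tree is S W (2); add W.
Step 4: cheapest edge leaving the tree is R W (9); add R.
Step 5: cheapest edge leaving the tree is R T (8); add T.
Step 6: cheapest edge leaving the tree is T U (2); add U.
Vertex order: V, Q, S, W, R, T, U. The 6th vertex is T.

T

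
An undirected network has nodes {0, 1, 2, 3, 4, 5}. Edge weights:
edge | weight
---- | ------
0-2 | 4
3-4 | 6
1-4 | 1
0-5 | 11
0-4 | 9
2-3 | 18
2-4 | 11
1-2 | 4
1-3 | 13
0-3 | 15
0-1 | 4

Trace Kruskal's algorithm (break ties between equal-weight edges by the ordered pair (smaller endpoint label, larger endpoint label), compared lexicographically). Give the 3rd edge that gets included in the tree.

0-2

Sort edges by weight, then run Kruskal:
1-4 (1): add. Components now {0} {1,4} {2} {3} {5}
0-1 (4): add. Components now {0,1,4} {2} {3} {5}
0-2 (4): add. Components now {0,1,2,4} {3} {5}
1-2 (4): skip — 1 and 2 already connected.
3-4 (6): add. Components now {0,1,2,3,4} {5}
0-4 (9): skip — 0 and 4 already connected.
0-5 (11): add. Components now {0,1,2,3,4,5}
The 3rd edge added is 0-2.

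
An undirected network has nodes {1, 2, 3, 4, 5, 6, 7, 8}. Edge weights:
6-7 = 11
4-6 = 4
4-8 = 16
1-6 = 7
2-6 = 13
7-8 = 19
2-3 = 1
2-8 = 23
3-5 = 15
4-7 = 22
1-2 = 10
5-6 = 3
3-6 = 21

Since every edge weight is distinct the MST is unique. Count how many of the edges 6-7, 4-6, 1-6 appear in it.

Kruskal: consider edges lightest-first.
2-3 (1): add — endpoints in different components.
5-6 (3): add — endpoints in different components.
4-6 (4): add — endpoints in different components.
1-6 (7): add — endpoints in different components.
1-2 (10): add — endpoints in different components.
6-7 (11): add — endpoints in different components.
2-6 (13): skip — 2 and 6 already connected.
3-5 (15): skip — 3 and 5 already connected.
4-8 (16): add — endpoints in different components.
MST edge set: {2-3, 5-6, 4-6, 1-6, 1-2, 6-7, 4-8}.
Of the listed edges, {6-7, 4-6, 1-6} are in the MST → 3.

3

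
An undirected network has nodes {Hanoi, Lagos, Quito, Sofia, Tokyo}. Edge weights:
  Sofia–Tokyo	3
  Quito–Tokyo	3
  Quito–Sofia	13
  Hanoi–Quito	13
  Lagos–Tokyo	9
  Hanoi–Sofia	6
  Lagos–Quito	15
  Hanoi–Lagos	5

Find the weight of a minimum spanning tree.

17

Prim's algorithm from Hanoi:
Step 1: cheapest edge leaving the tree is Hanoi–Lagos (5); add Lagos.
Step 2: cheapest edge leaving the tree is Hanoi–Sofia (6); add Sofia.
Step 3: cheapest edge leaving the tree is Sofia–Tokyo (3); add Tokyo.
Step 4: cheapest edge leaving the tree is Quito–Tokyo (3); add Quito.
MST edges: Hanoi–Lagos, Hanoi–Sofia, Sofia–Tokyo, Quito–Tokyo; total weight 5+6+3+3 = 17.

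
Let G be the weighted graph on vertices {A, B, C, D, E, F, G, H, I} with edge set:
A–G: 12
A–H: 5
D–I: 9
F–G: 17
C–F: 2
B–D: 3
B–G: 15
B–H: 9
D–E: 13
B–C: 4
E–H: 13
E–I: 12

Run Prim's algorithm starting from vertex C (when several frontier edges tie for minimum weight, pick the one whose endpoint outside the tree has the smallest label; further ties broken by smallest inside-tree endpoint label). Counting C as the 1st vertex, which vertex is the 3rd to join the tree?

Prim, starting at C.
Step 1: cheapest edge leaving the tree is C–F (2); add F.
Step 2: cheapest edge leaving the tree is B–C (4); add B.
Step 3: cheapest edge leaving the tree is B–D (3); add D.
Step 4: cheapest edge leaving the tree is B–H (9); add H.
Step 5: cheapest edge leaving the tree is A–H (5); add A.
Step 6: cheapest edge leaving the tree is D–I (9); add I.
Step 7: cheapest edge leaving the tree is E–I (12); add E.
Step 8: cheapest edge leaving the tree is A–G (12); add G.
Vertex order: C, F, B, D, H, A, I, E, G. The 3rd vertex is B.

B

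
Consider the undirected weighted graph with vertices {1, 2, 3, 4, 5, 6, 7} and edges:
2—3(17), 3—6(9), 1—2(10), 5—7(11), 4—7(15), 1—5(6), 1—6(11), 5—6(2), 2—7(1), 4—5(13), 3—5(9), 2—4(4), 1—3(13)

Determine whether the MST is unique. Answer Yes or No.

Kruskal: consider edges lightest-first.
2—7 (1): add. Components now {1} {2,7} {3} {4} {5} {6}
5—6 (2): add. Components now {1} {2,7} {3} {4} {5,6}
2—4 (4): add. Components now {1} {2,4,7} {3} {5,6}
1—5 (6): add. Components now {1,5,6} {2,4,7} {3}
3—5 (9): add. Components now {1,3,5,6} {2,4,7}
3—6 (9): skip — 3 and 6 already connected.
1—2 (10): add. Components now {1,2,3,4,5,6,7}
Non-tree edge 3—6 has weight 9, equal to the heaviest edge on its tree cycle — swapping gives another MST of the same weight. Not unique.

No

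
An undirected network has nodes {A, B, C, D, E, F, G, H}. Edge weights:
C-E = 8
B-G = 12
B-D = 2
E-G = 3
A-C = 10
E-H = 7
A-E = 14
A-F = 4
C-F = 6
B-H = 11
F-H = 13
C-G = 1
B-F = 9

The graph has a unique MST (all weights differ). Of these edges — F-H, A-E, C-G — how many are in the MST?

Kruskal: consider edges lightest-first.
C-G (1): add — endpoints in different components.
B-D (2): add — endpoints in different components.
E-G (3): add — endpoints in different components.
A-F (4): add — endpoints in different components.
C-F (6): add — endpoints in different components.
E-H (7): add — endpoints in different components.
C-E (8): skip — C and E already connected.
B-F (9): add — endpoints in different components.
MST edge set: {C-G, B-D, E-G, A-F, C-F, E-H, B-F}.
Of the listed edges, {C-G} are in the MST → 1.

1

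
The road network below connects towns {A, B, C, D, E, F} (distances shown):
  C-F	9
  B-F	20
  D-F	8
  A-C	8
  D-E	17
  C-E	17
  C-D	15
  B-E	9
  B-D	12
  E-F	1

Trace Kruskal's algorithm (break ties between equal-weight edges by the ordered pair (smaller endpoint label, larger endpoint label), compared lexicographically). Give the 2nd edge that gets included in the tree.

Kruskal's algorithm — process edges by increasing weight (ties by edge label):
E-F (1): add. Components now {A} {B} {C} {D} {E,F}
A-C (8): add. Components now {A,C} {B} {D} {E,F}
D-F (8): add. Components now {A,C} {B} {D,E,F}
B-E (9): add. Components now {A,C} {B,D,E,F}
C-F (9): add. Components now {A,B,C,D,E,F}
The 2nd edge added is A-C.

A-C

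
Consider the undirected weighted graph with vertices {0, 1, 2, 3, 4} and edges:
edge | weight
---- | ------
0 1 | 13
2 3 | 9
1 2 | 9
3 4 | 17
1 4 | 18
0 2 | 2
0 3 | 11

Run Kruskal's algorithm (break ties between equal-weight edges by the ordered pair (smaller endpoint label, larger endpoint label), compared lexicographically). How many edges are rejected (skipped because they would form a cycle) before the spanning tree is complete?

Kruskal's algorithm — process edges by increasing weight (ties by edge label):
0 2 (2): add. Components now {0,2} {1} {3} {4}
1 2 (9): add. Components now {0,1,2} {3} {4}
2 3 (9): add. Components now {0,1,2,3} {4}
0 3 (11): skip — 0 and 3 already connected.
0 1 (13): skip — 0 and 1 already connected.
3 4 (17): add. Components now {0,1,2,3,4}
Edges rejected before the tree was complete: 2.

2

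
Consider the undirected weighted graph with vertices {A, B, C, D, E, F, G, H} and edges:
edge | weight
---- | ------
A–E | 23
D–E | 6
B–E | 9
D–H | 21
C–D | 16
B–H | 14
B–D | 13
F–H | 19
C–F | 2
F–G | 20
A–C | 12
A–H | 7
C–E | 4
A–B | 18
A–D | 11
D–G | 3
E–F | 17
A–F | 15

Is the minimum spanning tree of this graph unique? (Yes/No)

Yes

Kruskal's algorithm — process edges by increasing weight (ties by edge label):
C–F (2): add — endpoints in different components.
D–G (3): add — endpoints in different components.
C–E (4): add — endpoints in different components.
D–E (6): add — endpoints in different components.
A–H (7): add — endpoints in different components.
B–E (9): add — endpoints in different components.
A–D (11): add — endpoints in different components.
Every non-tree edge has weight strictly greater than the heaviest edge on the tree path between its endpoints, so the MST is unique.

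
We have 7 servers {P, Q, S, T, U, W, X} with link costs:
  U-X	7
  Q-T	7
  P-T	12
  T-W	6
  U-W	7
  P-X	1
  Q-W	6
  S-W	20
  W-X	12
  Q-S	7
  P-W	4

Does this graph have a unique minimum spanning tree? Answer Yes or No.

Kruskal's algorithm — process edges by increasing weight (ties by edge label):
P-X (1): add. Components now {S} {T} {P,X} {W} {U} {Q}
P-W (4): add. Components now {S} {T} {P,W,X} {U} {Q}
Q-W (6): add. Components now {S} {T} {P,Q,W,X} {U}
T-W (6): add. Components now {S} {P,Q,T,W,X} {U}
Q-S (7): add. Components now {P,Q,S,T,W,X} {U}
Q-T (7): skip — T and Q already connected.
U-W (7): add. Components now {P,Q,S,T,U,W,X}
Non-tree edge U-X has weight 7, equal to the heaviest edge on its tree cycle — swapping gives another MST of the same weight. Not unique.

No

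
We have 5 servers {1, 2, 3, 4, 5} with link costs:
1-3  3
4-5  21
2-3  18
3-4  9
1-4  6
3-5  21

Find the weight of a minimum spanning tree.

Prim's algorithm from 3:
Step 1: cheapest edge leaving the tree is 1-3 (3); add 1.
Step 2: cheapest edge leaving the tree is 1-4 (6); add 4.
Step 3: cheapest edge leaving the tree is 2-3 (18); add 2.
Step 4: cheapest edge leaving the tree is 3-5 (21); add 5.
MST edges: 1-3, 1-4, 2-3, 3-5; total weight 3+6+18+21 = 48.

48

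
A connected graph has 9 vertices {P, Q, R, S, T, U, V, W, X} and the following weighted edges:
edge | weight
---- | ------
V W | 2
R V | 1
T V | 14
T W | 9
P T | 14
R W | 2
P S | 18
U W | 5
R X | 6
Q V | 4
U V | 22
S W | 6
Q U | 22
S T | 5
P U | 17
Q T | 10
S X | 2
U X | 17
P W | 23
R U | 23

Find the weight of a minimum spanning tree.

39

Kruskal: consider edges lightest-first.
R V (1): add — endpoints in different components.
R W (2): add — endpoints in different components.
S X (2): add — endpoints in different components.
V W (2): skip — V and W already connected.
Q V (4): add — endpoints in different components.
S T (5): add — endpoints in different components.
U W (5): add — endpoints in different components.
R X (6): add — endpoints in different components.
S W (6): skip — W and S already connected.
T W (9): skip — W and T already connected.
Q T (10): skip — Q and T already connected.
P T (14): add — endpoints in different components.
MST edges: R V, R W, S X, Q V, S T, U W, R X, P T; total weight 1+2+2+4+5+5+6+14 = 39.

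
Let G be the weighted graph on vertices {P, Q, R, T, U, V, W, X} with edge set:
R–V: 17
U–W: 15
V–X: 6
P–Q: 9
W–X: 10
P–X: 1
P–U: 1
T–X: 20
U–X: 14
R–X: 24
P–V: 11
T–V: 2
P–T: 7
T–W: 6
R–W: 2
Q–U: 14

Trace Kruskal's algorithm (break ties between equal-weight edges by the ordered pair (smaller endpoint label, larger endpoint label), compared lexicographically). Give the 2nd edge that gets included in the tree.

P-X

Sort edges by weight, then run Kruskal:
P–U (1): add — endpoints in different components.
P–X (1): add — endpoints in different components.
R–W (2): add — endpoints in different components.
T–V (2): add — endpoints in different components.
T–W (6): add — endpoints in different components.
V–X (6): add — endpoints in different components.
P–T (7): skip — T and P already connected.
P–Q (9): add — endpoints in different components.
The 2nd edge added is P–X.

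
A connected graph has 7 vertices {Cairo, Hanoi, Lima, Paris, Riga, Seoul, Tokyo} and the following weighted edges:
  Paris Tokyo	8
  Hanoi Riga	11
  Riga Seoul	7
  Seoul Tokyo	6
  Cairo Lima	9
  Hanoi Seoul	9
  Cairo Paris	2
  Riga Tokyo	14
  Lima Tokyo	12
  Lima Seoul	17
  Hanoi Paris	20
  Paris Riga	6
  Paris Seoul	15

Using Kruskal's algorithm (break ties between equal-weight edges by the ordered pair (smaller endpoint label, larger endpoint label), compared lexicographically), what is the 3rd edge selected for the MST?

Kruskal's algorithm — process edges by increasing weight (ties by edge label):
Cairo Paris (2): add. Components now {Lima} {Hanoi} {Tokyo} {Cairo,Paris} {Seoul} {Riga}
Paris Riga (6): add. Components now {Lima} {Hanoi} {Tokyo} {Cairo,Paris,Riga} {Seoul}
Seoul Tokyo (6): add. Components now {Lima} {Hanoi} {Seoul,Tokyo} {Cairo,Paris,Riga}
Riga Seoul (7): add. Components now {Lima} {Hanoi} {Cairo,Paris,Riga,Seoul,Tokyo}
Paris Tokyo (8): skip — Tokyo and Paris already connected.
Cairo Lima (9): add. Components now {Cairo,Lima,Paris,Riga,Seoul,Tokyo} {Hanoi}
Hanoi Seoul (9): add. Components now {Cairo,Hanoi,Lima,Paris,Riga,Seoul,Tokyo}
The 3rd edge added is Seoul Tokyo.

Seoul-Tokyo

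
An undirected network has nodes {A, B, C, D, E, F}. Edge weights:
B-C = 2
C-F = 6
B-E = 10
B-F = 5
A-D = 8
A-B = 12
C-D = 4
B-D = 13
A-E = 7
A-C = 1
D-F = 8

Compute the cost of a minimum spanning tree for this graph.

19

Kruskal: consider edges lightest-first.
A-C (1): add — endpoints in different components.
B-C (2): add — endpoints in different components.
C-D (4): add — endpoints in different components.
B-F (5): add — endpoints in different components.
C-F (6): skip — C and F already connected.
A-E (7): add — endpoints in different components.
MST edges: A-C, B-C, C-D, B-F, A-E; total weight 1+2+4+5+7 = 19.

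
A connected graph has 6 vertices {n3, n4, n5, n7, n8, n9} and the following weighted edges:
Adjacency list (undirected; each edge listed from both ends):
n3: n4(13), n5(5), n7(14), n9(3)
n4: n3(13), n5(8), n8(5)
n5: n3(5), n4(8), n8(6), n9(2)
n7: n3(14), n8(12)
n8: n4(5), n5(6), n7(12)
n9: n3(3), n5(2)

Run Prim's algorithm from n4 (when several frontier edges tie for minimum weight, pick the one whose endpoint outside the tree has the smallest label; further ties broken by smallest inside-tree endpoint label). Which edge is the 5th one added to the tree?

Prim's algorithm from n4:
Step 1: cheapest edge leaving the tree is n4-n8 (5); add n8.
Step 2: cheapest edge leaving the tree is n5-n8 (6); add n5.
Step 3: cheapest edge leaving the tree is n5-n9 (2); add n9.
Step 4: cheapest edge leaving the tree is n3-n9 (3); add n3.
Step 5: cheapest edge leaving the tree is n7-n8 (12); add n7.
The 5th edge added is n7-n8.

n7-n8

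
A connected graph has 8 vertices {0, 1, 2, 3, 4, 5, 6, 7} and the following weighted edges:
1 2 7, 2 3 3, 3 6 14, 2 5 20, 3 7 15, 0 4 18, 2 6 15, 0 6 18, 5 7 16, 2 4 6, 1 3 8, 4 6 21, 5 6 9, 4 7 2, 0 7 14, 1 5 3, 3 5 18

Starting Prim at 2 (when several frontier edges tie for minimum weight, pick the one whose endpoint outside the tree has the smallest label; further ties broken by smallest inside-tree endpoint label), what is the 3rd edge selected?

4-7

Grow the tree from 2 using Prim:
Step 1: cheapest edge leaving the tree is 2 3 (3); add 3.
Step 2: cheapest edge leaving the tree is 2 4 (6); add 4.
Step 3: cheapest edge leaving the tree is 4 7 (2); add 7.
Step 4: cheapest edge leaving the tree is 1 2 (7); add 1.
Step 5: cheapest edge leaving the tree is 1 5 (3); add 5.
Step 6: cheapest edge leaving the tree is 5 6 (9); add 6.
Step 7: cheapest edge leaving the tree is 0 7 (14); add 0.
The 3rd edge added is 4 7.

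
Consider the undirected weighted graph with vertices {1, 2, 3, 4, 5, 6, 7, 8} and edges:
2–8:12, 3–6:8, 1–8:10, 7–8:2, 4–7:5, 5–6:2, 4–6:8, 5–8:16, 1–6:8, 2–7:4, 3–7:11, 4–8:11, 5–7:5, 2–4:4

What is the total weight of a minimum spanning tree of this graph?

Prim, starting at 7.
Step 1: frontier [7–8 2, 2–7 4, 4–7 5, 5–7 5, 3–7 11] → take 7–8 (2); add 8.
Step 2: frontier [2–7 4, 4–7 5, 5–7 5, 3–7 11, 1–8 10, 4–8 11, 2–8 12, 5–8 16] → take 2–7 (4); add 2.
Step 3: frontier [2–4 4, 4–7 5, 5–7 5, 3–7 11, 1–8 10, 4–8 11, 5–8 16] → take 2–4 (4); add 4.
Step 4: frontier [4–6 8, 5–7 5, 3–7 11, 1–8 10, 5–8 16] → take 5–7 (5); add 5.
Step 5: frontier [4–6 8, 5–6 2, 3–7 11, 1–8 10] → take 5–6 (2); add 6.
Step 6: frontier [1–6 8, 3–6 8, 3–7 11, 1–8 10] → take 1–6 (8); add 1.
Step 7: frontier [3–6 8, 3–7 11] → take 3–6 (8); add 3.
MST edges: 7–8, 2–7, 2–4, 5–7, 5–6, 1–6, 3–6; total weight 2+4+4+5+2+8+8 = 33.

33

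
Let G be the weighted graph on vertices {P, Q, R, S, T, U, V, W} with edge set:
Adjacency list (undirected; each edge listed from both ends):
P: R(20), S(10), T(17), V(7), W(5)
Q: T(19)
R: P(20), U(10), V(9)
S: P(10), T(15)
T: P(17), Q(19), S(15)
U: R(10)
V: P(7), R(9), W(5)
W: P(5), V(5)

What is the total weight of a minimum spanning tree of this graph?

73

Kruskal's algorithm — process edges by increasing weight (ties by edge label):
P W (5): add — endpoints in different components.
V W (5): add — endpoints in different components.
P V (7): skip — P and V already connected.
R V (9): add — endpoints in different components.
P S (10): add — endpoints in different components.
R U (10): add — endpoints in different components.
S T (15): add — endpoints in different components.
P T (17): skip — T and P already connected.
Q T (19): add — endpoints in different components.
MST edges: P W, V W, R V, P S, R U, S T, Q T; total weight 5+5+9+10+10+15+19 = 73.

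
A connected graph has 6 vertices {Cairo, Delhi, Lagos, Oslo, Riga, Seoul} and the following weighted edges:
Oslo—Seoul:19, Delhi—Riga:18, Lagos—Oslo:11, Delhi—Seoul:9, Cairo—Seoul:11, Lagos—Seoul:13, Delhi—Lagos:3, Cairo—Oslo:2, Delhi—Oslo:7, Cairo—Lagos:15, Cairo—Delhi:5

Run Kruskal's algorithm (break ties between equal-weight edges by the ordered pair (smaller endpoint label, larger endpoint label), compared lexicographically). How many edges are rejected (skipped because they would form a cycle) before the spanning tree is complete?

5

Sort edges by weight, then run Kruskal:
Cairo—Oslo (2): add. Components now {Cairo,Oslo} {Seoul} {Lagos} {Delhi} {Riga}
Delhi—Lagos (3): add. Components now {Cairo,Oslo} {Seoul} {Delhi,Lagos} {Riga}
Cairo—Delhi (5): add. Components now {Cairo,Delhi,Lagos,Oslo} {Seoul} {Riga}
Delhi—Oslo (7): skip — Oslo and Delhi already connected.
Delhi—Seoul (9): add. Components now {Cairo,Delhi,Lagos,Oslo,Seoul} {Riga}
Cairo—Seoul (11): skip — Seoul and Cairo already connected.
Lagos—Oslo (11): skip — Oslo and Lagos already connected.
Lagos—Seoul (13): skip — Seoul and Lagos already connected.
Cairo—Lagos (15): skip — Lagos and Cairo already connected.
Delhi—Riga (18): add. Components now {Cairo,Delhi,Lagos,Oslo,Riga,Seoul}
Edges rejected before the tree was complete: 5.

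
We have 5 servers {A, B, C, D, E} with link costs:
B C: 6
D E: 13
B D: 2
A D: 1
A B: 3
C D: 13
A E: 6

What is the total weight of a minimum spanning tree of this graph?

Prim's algorithm from B:
Step 1: frontier [B D 2, A B 3, B C 6] → take B D (2); add D.
Step 2: frontier [A B 3, B C 6, A D 1, C D 13, D E 13] → take A D (1); add A.
Step 3: frontier [A E 6, B C 6, C D 13, D E 13] → take B C (6); add C.
Step 4: frontier [A E 6, D E 13] → take A E (6); add E.
MST edges: B D, A D, B C, A E; total weight 2+1+6+6 = 15.

15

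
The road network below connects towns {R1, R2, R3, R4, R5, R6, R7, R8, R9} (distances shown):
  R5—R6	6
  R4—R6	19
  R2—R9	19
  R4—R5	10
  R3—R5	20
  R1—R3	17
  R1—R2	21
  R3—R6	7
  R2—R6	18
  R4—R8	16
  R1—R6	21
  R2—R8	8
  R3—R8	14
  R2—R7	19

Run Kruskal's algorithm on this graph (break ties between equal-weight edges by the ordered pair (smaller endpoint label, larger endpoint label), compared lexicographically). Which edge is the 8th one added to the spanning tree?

Kruskal: consider edges lightest-first.
R5—R6 (6): add — endpoints in different components.
R3—R6 (7): add — endpoints in different components.
R2—R8 (8): add — endpoints in different components.
R4—R5 (10): add — endpoints in different components.
R3—R8 (14): add — endpoints in different components.
R4—R8 (16): skip — R4 and R8 already connected.
R1—R3 (17): add — endpoints in different components.
R2—R6 (18): skip — R6 and R2 already connected.
R2—R7 (19): add — endpoints in different components.
R2—R9 (19): add — endpoints in different components.
The 8th edge added is R2—R9.

R2-R9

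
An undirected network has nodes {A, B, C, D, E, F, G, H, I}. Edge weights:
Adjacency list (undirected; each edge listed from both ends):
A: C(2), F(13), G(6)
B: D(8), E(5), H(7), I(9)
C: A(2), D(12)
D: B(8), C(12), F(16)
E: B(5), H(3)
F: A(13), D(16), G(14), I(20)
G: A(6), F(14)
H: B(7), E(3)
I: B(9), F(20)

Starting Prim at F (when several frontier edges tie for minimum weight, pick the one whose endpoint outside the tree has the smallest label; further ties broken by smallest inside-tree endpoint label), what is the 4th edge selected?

Prim's algorithm from F:
Step 1: cheapest edge leaving the tree is A-F (13); add A.
Step 2: cheapest edge leaving the tree is A-C (2); add C.
Step 3: cheapest edge leaving the tree is A-G (6); add G.
Step 4: cheapest edge leaving the tree is C-D (12); add D.
Step 5: cheapest edge leaving the tree is B-D (8); add B.
Step 6: cheapest edge leaving the tree is B-E (5); add E.
Step 7: cheapest edge leaving the tree is E-H (3); add H.
Step 8: cheapest edge leaving the tree is B-I (9); add I.
The 4th edge added is C-D.

C-D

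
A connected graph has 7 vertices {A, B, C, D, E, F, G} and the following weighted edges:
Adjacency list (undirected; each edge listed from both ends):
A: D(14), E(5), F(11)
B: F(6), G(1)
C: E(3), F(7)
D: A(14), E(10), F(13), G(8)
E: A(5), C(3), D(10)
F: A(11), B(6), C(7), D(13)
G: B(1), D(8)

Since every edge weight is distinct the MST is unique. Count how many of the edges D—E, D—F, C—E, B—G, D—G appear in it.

3

Sort edges by weight, then run Kruskal:
B—G (1): add — endpoints in different components.
C—E (3): add — endpoints in different components.
A—E (5): add — endpoints in different components.
B—F (6): add — endpoints in different components.
C—F (7): add — endpoints in different components.
D—G (8): add — endpoints in different components.
MST edge set: {B—G, C—E, A—E, B—F, C—F, D—G}.
Of the listed edges, {C—E, B—G, D—G} are in the MST → 3.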